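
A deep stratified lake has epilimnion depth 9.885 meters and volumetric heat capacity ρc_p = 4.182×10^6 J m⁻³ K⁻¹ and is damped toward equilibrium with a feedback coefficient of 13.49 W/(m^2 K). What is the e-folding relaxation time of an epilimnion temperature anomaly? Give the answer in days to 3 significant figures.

Areal heat capacity C = ρc_p × D = 4.182×10^6 × 9.885 = 4.13×10^7 J/(m²·K).
Relaxation time τ = C / λ = 4.13×10^7 / 13.49 = 3.06×10^6 s.
In days: 3.06×10^6 s / (86400 s/day) = 35.5 days.

35.5 days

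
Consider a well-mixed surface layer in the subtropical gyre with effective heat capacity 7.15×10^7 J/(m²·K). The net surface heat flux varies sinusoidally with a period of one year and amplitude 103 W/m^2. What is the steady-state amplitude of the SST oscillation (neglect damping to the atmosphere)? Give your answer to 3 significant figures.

Areal heat capacity C = 7.15×10^7 J/(m²·K) (given).
Angular frequency ω = 2π / T = 2π / 3.15×10^7 s = 1.99×10^-7 s⁻¹.
Cω = 7.15×10^7 × 1.99×10^-7 = 14.2 W/(m²·K).
Amplitude A = F₀ / (Cω) = 103 / 14.2 = 7.23 K.

7.23 K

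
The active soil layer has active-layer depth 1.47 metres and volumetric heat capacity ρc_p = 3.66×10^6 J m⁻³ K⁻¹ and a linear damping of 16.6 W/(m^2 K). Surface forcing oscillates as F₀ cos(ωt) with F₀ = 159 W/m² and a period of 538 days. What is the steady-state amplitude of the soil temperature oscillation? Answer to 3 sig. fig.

Areal heat capacity C = ρc_p × D = 3.66×10^6 × 1.47 = 5.38×10^6 J/(m^2 K).
Angular frequency ω = 2π / T = 2π / 4.65×10^7 s = 1.35×10^-7 s⁻¹.
√((Cω)² + λ²) = √((0.727)² + 16.6²) = 16.6 W/(m²·K).
Amplitude A = F₀ / √((Cω)²+λ²) = 159 / 16.6 = 9.57 K.

9.57 K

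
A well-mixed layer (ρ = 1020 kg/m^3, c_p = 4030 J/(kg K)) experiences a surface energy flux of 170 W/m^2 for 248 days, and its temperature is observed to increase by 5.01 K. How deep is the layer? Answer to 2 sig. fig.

180 m

Heat input Q = F Δt = 170 × 2.14×10^7 s = 3.64×10^9 J/m².
Required areal heat capacity C = Q / ΔT = 7.27×10^8 J/(m²·K).
Depth D = C / (ρ c_p) = 7.27×10^8 / (1020 × 4030) = 177 m.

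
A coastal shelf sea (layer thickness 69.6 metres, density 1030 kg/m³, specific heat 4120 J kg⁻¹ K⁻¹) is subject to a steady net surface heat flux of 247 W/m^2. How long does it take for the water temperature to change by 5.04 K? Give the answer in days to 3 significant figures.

Areal heat capacity C = ρ c_p D = 1030 × 4120 × 69.6 = 2.95×10^8 J m⁻² K⁻¹.
Time required: Δt = C ΔT / F = 2.95×10^8 × 5.04 / 247 = 6.03×10^6 s.
In days: 6.03×10^6 s / (86400 s/day) = 69.8 days.

69.8 days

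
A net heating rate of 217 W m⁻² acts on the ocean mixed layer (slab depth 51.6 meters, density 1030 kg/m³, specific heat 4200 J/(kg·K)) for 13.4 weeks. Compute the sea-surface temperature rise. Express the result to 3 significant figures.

7.88 K

Areal heat capacity C = ρ c_p D = 1030 × 4200 × 51.6 = 2.23×10^8 J m⁻² K⁻¹.
Net heat input Q = F Δt = 217 × (13.4 weeks × 6.048×10^5 s/week) = 1.76×10^9 J/m².
ΔT = Q / C = 1.76×10^9 / 2.23×10^8 = 7.88 K.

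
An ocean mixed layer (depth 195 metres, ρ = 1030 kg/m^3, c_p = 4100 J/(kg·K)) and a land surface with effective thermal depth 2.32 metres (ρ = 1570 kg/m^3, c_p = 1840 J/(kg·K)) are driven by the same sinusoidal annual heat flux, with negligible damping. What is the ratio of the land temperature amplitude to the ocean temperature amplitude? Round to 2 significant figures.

120

C_ocean = 1030 × 4100 × 195 = 8.23×10^8 J/(m²·K).
C_land = 1570 × 1840 × 2.32 = 6.70×10^6 J/(m²·K).
Undamped amplitude ∝ 1/C, so A_land/A_ocean = C_ocean/C_land = 123.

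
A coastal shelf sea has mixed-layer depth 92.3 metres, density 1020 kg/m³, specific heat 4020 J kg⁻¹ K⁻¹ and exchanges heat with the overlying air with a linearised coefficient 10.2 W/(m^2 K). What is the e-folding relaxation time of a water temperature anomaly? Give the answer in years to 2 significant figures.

1.2 years

Areal heat capacity C = ρ c_p D = 1020 × 4020 × 92.3 = 3.78×10^8 J m⁻² K⁻¹.
Relaxation time τ = C / λ = 3.78×10^8 / 10.2 = 3.71×10^7 s.
In years: 3.71×10^7 s / (3.156×10^7 s/year) = 1.18 years.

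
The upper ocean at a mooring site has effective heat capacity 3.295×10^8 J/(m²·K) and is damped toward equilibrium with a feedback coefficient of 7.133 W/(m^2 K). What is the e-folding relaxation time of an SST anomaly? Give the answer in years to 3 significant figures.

1.46 years

Areal heat capacity C = 3.295×10^8 J/(m²·K) (given).
Relaxation time τ = C / λ = 3.30×10^8 / 7.133 = 4.62×10^7 s.
In years: 4.62×10^7 s / (3.156×10^7 s/year) = 1.46 years.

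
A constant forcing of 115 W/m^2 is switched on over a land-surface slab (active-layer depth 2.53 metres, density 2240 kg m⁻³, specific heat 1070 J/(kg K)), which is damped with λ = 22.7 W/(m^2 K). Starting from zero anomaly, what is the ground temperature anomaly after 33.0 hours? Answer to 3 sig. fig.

1.82 K

Areal heat capacity C = ρ c_p D = 2240 × 1070 × 2.53 = 6.06×10^6 J/(m²·K).
τ = C / λ = 6.06×10^6 / 22.7 = 2.67×10^5 s.
Equilibrium anomaly ΔT_eq = F / λ = 115 / 22.7 = 5.07 K.
t = 33.0 hours = 1.19×10^5 s, so t/τ = 0.445.
ΔT(t) = ΔT_eq (1 − e^(−t/τ)) = 5.07 × (1 − e^−0.445) = 1.82 K.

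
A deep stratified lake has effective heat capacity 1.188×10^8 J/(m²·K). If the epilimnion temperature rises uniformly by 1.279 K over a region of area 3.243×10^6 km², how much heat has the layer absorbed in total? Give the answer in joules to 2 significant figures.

4.9×10^20 J

Areal heat capacity C = 1.188×10^8 J/(m²·K) (given).
Heat per unit area: q = C ΔT = 1.19×10^8 × 1.279 = 1.52×10^8 J/m².
Total heat: Q = q × A = 1.52×10^8 × (3.243×10^6 × 10⁶ m²) = 4.93×10^20 J.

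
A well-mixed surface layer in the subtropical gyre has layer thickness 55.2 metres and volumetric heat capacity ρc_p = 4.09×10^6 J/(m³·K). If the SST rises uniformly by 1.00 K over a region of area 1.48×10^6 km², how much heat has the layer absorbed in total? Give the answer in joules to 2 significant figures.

Areal heat capacity C = ρc_p × D = 4.09×10^6 × 55.2 = 2.26×10^8 J/(m²·K).
Heat per unit area: q = C ΔT = 2.26×10^8 × 1.00 = 2.26×10^8 J/m².
Total heat: Q = q × A = 2.26×10^8 × (1.48×10^6 × 10⁶ m²) = 3.34×10^20 J.

3.3×10^20 J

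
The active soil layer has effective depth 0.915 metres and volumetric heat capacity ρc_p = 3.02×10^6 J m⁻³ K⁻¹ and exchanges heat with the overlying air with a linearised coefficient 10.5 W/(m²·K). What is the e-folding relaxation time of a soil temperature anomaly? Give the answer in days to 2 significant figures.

3.0 days

Areal heat capacity C = ρc_p × D = 3.02×10^6 × 0.915 = 2.76×10^6 J/(m^2 K).
Relaxation time τ = C / λ = 2.76×10^6 / 10.5 = 2.63×10^5 s.
In days: 2.63×10^5 s / (86400 s/day) = 3.05 days.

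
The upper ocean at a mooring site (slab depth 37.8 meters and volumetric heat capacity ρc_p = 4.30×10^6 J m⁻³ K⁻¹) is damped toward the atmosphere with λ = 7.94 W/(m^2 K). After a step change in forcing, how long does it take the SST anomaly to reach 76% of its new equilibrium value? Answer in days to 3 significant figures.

338 days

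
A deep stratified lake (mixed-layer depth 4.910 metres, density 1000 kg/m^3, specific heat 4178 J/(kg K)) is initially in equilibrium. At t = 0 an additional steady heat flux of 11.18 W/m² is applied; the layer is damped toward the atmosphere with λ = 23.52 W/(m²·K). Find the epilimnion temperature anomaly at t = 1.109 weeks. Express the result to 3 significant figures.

0.255 K

Areal heat capacity C = ρ c_p D = 1000 × 4178 × 4.910 = 2.05×10^7 J/(m^2 K).
τ = C / λ = 2.05×10^7 / 23.52 = 8.72×10^5 s.
Equilibrium anomaly ΔT_eq = F / λ = 11.18 / 23.52 = 0.475 K.
t = 1.109 weeks = 6.71×10^5 s, so t/τ = 0.769.
ΔT(t) = ΔT_eq (1 − e^(−t/τ)) = 0.475 × (1 − e^−0.769) = 0.255 K.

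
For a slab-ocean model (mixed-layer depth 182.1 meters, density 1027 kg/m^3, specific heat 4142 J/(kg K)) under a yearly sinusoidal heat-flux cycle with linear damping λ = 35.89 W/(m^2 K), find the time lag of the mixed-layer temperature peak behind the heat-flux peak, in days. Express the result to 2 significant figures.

Areal heat capacity C = ρ c_p D = 1027 × 4142 × 182.1 = 7.75×10^8 J m⁻² K⁻¹.
ω = 2π / 3.15×10^7 s = 1.99×10^-7 s⁻¹.
Phase lag φ = arctan(Cω/λ) = arctan(154/35.89) = 1.34 rad.
Time lag = φ / ω = 1.34 / 1.99×10^-7 = 6.74×10^6 s = 78.0 days.

78 days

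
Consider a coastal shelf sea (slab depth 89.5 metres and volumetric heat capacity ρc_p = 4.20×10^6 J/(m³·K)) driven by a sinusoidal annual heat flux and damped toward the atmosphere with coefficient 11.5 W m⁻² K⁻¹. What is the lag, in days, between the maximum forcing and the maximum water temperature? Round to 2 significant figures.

Areal heat capacity C = ρc_p × D = 4.20×10^6 × 89.5 = 3.76×10^8 J/(m²·K).
ω = 2π / 3.15×10^7 s = 1.99×10^-7 s⁻¹.
Phase lag φ = arctan(Cω/λ) = arctan(74.9/11.5) = 1.42 rad.
Time lag = φ / ω = 1.42 / 1.99×10^-7 = 7.12×10^6 s = 82.4 days.

82 days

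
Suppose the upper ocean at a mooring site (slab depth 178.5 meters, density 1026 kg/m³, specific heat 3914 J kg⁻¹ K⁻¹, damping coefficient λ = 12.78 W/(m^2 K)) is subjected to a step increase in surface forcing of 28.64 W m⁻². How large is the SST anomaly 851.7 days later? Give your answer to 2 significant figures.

Areal heat capacity C = ρ c_p D = 1026 × 3914 × 178.5 = 7.17×10^8 J/(m²·K).
τ = C / λ = 7.17×10^8 / 12.78 = 5.61×10^7 s.
Equilibrium anomaly ΔT_eq = F / λ = 28.64 / 12.78 = 2.24 K.
t = 851.7 days = 7.36×10^7 s, so t/τ = 1.31.
ΔT(t) = ΔT_eq (1 − e^(−t/τ)) = 2.24 × (1 − e^−1.31) = 1.64 K.

1.6 K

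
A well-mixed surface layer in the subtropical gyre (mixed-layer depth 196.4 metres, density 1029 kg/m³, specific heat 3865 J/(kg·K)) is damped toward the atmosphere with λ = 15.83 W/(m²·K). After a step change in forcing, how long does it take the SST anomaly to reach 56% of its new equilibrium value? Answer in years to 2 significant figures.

1.3 years

Areal heat capacity C = ρ c_p D = 1029 × 3865 × 196.4 = 7.81×10^8 J/(m²·K).
τ = C / λ = 7.81×10^8 / 15.83 = 4.93×10^7 s.
Fraction reached: 1 − e^(−t/τ) = 0.56 ⇒ t = −τ ln(1 − 0.56) = τ × 0.821.
t = 4.05×10^7 s = 1.28 years.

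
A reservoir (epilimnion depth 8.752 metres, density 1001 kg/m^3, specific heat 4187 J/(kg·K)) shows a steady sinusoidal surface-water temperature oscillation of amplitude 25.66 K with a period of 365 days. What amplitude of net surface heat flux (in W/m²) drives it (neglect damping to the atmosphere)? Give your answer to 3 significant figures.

188

Areal heat capacity C = ρ c_p D = 1001 × 4187 × 8.752 = 3.67×10^7 J m⁻² K⁻¹.
ω = 2π / 3.15×10^7 s = 1.99×10^-7 s⁻¹.
Cω = 3.67×10^7 × 1.99×10^-7 = 7.31 W/(m²·K).
F₀ = A × Cω = 25.66 × 7.31 = 188 W/m².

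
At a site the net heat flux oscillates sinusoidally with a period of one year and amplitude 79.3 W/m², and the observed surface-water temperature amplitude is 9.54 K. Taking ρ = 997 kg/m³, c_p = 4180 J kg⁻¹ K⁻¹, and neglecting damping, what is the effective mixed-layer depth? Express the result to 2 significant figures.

ω = 2π / 3.15×10^7 s = 1.99×10^-7 s⁻¹.
Required C = F₀ / (A ω) = 79.3 / (9.54 × 1.99×10^-7) = 4.17×10^7 J/(m²·K).
D = C / (ρ c_p) = 4.17×10^7 / (997 × 4180) = 10.0 m.

10 m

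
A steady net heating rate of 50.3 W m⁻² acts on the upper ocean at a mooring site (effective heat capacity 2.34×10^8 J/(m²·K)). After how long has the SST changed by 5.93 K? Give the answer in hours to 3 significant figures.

Areal heat capacity C = 2.34×10^8 J/(m²·K) (given).
Time required: Δt = C ΔT / F = 2.34×10^8 × 5.93 / 50.3 = 2.76×10^7 s.
In hours: 2.76×10^7 s / (3600 s/hour) = 7660 hours.

7660 hours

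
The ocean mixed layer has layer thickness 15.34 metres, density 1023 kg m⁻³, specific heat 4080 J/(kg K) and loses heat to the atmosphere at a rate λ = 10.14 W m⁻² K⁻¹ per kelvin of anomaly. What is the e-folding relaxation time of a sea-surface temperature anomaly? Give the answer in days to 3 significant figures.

73.1 days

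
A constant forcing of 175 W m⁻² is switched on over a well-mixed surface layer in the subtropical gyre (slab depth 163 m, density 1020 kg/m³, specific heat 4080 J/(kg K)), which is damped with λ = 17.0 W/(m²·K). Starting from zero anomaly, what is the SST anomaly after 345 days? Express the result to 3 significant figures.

Areal heat capacity C = ρ c_p D = 1020 × 4080 × 163 = 6.78×10^8 J/(m^2 K).
τ = C / λ = 6.78×10^8 / 17.0 = 3.99×10^7 s.
Equilibrium anomaly ΔT_eq = F / λ = 175 / 17.0 = 10.3 K.
t = 345 days = 2.98×10^7 s, so t/τ = 0.747.
ΔT(t) = ΔT_eq (1 − e^(−t/τ)) = 10.3 × (1 − e^−0.747) = 5.42 K.

5.42 K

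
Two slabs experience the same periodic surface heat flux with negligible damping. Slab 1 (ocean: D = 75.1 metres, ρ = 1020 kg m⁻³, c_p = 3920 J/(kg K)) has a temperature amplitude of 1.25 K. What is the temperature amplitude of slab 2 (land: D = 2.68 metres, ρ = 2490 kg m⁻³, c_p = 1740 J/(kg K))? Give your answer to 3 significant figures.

32.3 K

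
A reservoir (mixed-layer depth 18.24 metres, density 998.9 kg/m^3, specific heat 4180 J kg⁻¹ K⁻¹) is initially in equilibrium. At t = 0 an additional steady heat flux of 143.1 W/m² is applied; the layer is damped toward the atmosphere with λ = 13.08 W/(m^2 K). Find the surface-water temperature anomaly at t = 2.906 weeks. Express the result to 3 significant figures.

2.85 K

Areal heat capacity C = ρ c_p D = 998.9 × 4180 × 18.24 = 7.62×10^7 J/(m^2 K).
τ = C / λ = 7.62×10^7 / 13.08 = 5.82×10^6 s.
Equilibrium anomaly ΔT_eq = F / λ = 143.1 / 13.08 = 10.9 K.
t = 2.906 weeks = 1.76×10^6 s, so t/τ = 0.302.
ΔT(t) = ΔT_eq (1 − e^(−t/τ)) = 10.9 × (1 − e^−0.302) = 2.85 K.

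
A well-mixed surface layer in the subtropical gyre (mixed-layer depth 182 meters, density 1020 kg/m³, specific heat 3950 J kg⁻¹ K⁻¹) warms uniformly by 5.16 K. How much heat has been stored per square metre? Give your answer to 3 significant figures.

Areal heat capacity C = ρ c_p D = 1020 × 3950 × 182 = 7.33×10^8 J/(m^2 K).
ΔQ = C ΔT = 7.33×10^8 × 5.16 = 3.78×10^9 J/m².

3.78×10^9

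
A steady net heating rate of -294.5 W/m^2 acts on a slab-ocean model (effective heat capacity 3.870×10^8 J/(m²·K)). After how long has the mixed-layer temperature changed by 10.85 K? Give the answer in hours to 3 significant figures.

3960 hours

Areal heat capacity C = 3.870×10^8 J/(m²·K) (given).
Time required: Δt = C ΔT / F = 3.87×10^8 × -10.85 / -294.5 = 1.43×10^7 s.
In hours: 1.43×10^7 s / (3600 s/hour) = 3960 hours.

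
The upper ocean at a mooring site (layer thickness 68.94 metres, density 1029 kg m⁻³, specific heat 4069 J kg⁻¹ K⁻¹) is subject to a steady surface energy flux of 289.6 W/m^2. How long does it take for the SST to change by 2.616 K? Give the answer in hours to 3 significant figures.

724 hours

Areal heat capacity C = ρ c_p D = 1029 × 4069 × 68.94 = 2.89×10^8 J/(m^2 K).
Time required: Δt = C ΔT / F = 2.89×10^8 × 2.616 / 289.6 = 2.61×10^6 s.
In hours: 2.61×10^6 s / (3600 s/hour) = 724 hours.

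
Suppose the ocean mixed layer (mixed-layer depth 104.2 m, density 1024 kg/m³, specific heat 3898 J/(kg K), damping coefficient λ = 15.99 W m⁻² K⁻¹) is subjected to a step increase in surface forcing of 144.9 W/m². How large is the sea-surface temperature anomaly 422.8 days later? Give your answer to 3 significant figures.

6.84 K

Areal heat capacity C = ρ c_p D = 1024 × 3898 × 104.2 = 4.16×10^8 J m⁻² K⁻¹.
τ = C / λ = 4.16×10^8 / 15.99 = 2.60×10^7 s.
Equilibrium anomaly ΔT_eq = F / λ = 144.9 / 15.99 = 9.06 K.
t = 422.8 days = 3.65×10^7 s, so t/τ = 1.40.
ΔT(t) = ΔT_eq (1 − e^(−t/τ)) = 9.06 × (1 − e^−1.40) = 6.84 K.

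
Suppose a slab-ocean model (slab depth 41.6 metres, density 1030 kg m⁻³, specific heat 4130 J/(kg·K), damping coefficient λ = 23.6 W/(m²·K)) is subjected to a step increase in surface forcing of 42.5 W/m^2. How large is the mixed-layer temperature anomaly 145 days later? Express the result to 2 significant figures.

1.5 K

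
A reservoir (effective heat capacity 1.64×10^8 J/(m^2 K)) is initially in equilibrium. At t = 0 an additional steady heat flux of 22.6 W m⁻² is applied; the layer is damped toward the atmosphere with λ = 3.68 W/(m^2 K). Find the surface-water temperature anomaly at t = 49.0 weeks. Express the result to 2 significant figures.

3.0 K

Areal heat capacity C = 1.64×10^8 J/(m^2 K) (given).
τ = C / λ = 1.64×10^8 / 3.68 = 4.46×10^7 s.
Equilibrium anomaly ΔT_eq = F / λ = 22.6 / 3.68 = 6.14 K.
t = 49.0 weeks = 2.96×10^7 s, so t/τ = 0.665.
ΔT(t) = ΔT_eq (1 − e^(−t/τ)) = 6.14 × (1 − e^−0.665) = 2.98 K.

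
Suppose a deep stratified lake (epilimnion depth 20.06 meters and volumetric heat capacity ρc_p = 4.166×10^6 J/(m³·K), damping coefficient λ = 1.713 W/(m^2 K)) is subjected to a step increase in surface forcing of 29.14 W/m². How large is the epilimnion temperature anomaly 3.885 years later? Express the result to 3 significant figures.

15.6 K

Areal heat capacity C = ρc_p × D = 4.166×10^6 × 20.06 = 8.36×10^7 J/(m²·K).
τ = C / λ = 8.36×10^7 / 1.713 = 4.88×10^7 s.
Equilibrium anomaly ΔT_eq = F / λ = 29.14 / 1.713 = 17.0 K.
t = 3.885 years = 1.23×10^8 s, so t/τ = 2.51.
ΔT(t) = ΔT_eq (1 − e^(−t/τ)) = 17.0 × (1 − e^−2.51) = 15.6 K.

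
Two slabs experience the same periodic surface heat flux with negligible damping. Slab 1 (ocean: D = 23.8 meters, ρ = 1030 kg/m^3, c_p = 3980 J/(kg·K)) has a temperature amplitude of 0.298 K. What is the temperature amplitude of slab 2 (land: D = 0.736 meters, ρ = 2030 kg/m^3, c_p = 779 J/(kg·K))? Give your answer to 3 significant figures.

25.0 K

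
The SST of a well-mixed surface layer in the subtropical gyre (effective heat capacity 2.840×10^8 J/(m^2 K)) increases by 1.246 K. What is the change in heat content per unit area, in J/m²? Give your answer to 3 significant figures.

Areal heat capacity C = 2.840×10^8 J/(m^2 K) (given).
ΔQ = C ΔT = 2.84×10^8 × 1.246 = 3.54×10^8 J/m².

3.54×10^8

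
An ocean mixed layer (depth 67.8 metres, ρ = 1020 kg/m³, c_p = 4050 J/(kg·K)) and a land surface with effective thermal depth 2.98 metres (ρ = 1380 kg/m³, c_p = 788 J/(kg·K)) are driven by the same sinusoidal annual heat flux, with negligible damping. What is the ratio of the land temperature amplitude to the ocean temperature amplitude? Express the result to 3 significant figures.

86.4

C_ocean = 1020 × 4050 × 67.8 = 2.80×10^8 J/(m²·K).
C_land = 1380 × 788 × 2.98 = 3.24×10^6 J/(m²·K).
Undamped amplitude ∝ 1/C, so A_land/A_ocean = C_ocean/C_land = 86.4.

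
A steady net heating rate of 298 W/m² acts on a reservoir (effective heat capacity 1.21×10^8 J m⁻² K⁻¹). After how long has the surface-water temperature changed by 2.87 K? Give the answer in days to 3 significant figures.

Areal heat capacity C = 1.21×10^8 J m⁻² K⁻¹ (given).
Time required: Δt = C ΔT / F = 1.21×10^8 × 2.87 / 298 = 1.17×10^6 s.
In days: 1.17×10^6 s / (86400 s/day) = 13.5 days.

13.5 days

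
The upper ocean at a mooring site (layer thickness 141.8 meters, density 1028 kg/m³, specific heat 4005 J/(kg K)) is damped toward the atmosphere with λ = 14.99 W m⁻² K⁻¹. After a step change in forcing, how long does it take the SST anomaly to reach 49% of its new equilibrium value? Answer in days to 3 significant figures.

Areal heat capacity C = ρ c_p D = 1028 × 4005 × 141.8 = 5.84×10^8 J/(m^2 K).
τ = C / λ = 5.84×10^8 / 14.99 = 3.89×10^7 s.
Fraction reached: 1 − e^(−t/τ) = 0.49 ⇒ t = −τ ln(1 − 0.49) = τ × 0.673.
t = 2.62×10^7 s = 304 days.

304 days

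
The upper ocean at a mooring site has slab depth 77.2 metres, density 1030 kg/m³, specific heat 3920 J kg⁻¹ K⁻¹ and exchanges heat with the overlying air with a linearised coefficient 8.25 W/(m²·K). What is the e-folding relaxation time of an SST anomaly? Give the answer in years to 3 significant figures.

1.20 years

Areal heat capacity C = ρ c_p D = 1030 × 3920 × 77.2 = 3.12×10^8 J m⁻² K⁻¹.
Relaxation time τ = C / λ = 3.12×10^8 / 8.25 = 3.78×10^7 s.
In years: 3.78×10^7 s / (3.156×10^7 s/year) = 1.20 years.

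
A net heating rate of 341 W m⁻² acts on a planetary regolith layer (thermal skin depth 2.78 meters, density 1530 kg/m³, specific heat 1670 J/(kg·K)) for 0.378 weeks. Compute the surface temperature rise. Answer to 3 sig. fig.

11.0 K

Areal heat capacity C = ρ c_p D = 1530 × 1670 × 2.78 = 7.10×10^6 J/(m^2 K).
Net heat input Q = F Δt = 341 × (0.378 weeks × 6.048×10^5 s/week) = 7.80×10^7 J/m².
ΔT = Q / C = 7.80×10^7 / 7.10×10^6 = 11.0 K.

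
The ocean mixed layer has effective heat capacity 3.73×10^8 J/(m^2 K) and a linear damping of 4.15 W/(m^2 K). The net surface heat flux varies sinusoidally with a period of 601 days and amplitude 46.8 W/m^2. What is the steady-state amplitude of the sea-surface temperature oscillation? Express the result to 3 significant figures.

Areal heat capacity C = 3.73×10^8 J/(m^2 K) (given).
Angular frequency ω = 2π / T = 2π / 5.19×10^7 s = 1.21×10^-7 s⁻¹.
√((Cω)² + λ²) = √((45.1)² + 4.15²) = 45.3 W/(m²·K).
Amplitude A = F₀ / √((Cω)²+λ²) = 46.8 / 45.3 = 1.03 K.

1.03 K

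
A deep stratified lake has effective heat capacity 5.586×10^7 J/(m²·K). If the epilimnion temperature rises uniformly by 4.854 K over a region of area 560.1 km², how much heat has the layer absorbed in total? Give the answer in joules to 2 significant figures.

Areal heat capacity C = 5.586×10^7 J/(m²·K) (given).
Heat per unit area: q = C ΔT = 5.59×10^7 × 4.854 = 2.71×10^8 J/m².
Total heat: Q = q × A = 2.71×10^8 × (560.1 × 10⁶ m²) = 1.52×10^17 J.

1.5×10^17 J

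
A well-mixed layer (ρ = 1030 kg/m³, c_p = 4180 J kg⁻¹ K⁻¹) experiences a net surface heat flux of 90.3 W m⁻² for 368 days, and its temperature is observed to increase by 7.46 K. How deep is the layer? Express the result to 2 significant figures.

Heat input Q = F Δt = 90.3 × 3.18×10^7 s = 2.87×10^9 J/m².
Required areal heat capacity C = Q / ΔT = 3.85×10^8 J/(m²·K).
Depth D = C / (ρ c_p) = 3.85×10^8 / (1030 × 4180) = 89.4 m.

89 m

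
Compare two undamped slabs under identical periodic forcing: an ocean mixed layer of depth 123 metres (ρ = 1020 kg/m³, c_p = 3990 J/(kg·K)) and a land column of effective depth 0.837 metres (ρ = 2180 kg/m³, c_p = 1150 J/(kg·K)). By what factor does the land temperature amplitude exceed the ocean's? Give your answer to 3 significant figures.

239

C_ocean = 1020 × 3990 × 123 = 5.01×10^8 J/(m²·K).
C_land = 2180 × 1150 × 0.837 = 2.10×10^6 J/(m²·K).
Undamped amplitude ∝ 1/C, so A_land/A_ocean = C_ocean/C_land = 239.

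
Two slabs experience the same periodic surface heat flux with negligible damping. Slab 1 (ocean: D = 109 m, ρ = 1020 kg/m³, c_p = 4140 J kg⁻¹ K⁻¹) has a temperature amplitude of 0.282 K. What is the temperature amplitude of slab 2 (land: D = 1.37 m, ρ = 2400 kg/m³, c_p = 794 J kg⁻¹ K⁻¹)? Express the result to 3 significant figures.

49.7 K

C_ocean = 4.60×10^8 J/(m²·K); C_land = 2.61×10^6 J/(m²·K).
A ∝ 1/C ⇒ A_land = A_ocean × C_ocean/C_land = 0.282 × 176 = 49.7 K.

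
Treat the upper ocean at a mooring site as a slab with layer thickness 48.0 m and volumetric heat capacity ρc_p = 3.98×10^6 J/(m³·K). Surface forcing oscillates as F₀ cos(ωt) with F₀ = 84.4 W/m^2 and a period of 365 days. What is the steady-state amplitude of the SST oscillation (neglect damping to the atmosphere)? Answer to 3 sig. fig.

Areal heat capacity C = ρc_p × D = 3.98×10^6 × 48.0 = 1.91×10^8 J/(m²·K).
Angular frequency ω = 2π / T = 2π / 3.15×10^7 s = 1.99×10^-7 s⁻¹.
Cω = 1.91×10^8 × 1.99×10^-7 = 38.1 W/(m²·K).
Amplitude A = F₀ / (Cω) = 84.4 / 38.1 = 2.22 K.

2.22 K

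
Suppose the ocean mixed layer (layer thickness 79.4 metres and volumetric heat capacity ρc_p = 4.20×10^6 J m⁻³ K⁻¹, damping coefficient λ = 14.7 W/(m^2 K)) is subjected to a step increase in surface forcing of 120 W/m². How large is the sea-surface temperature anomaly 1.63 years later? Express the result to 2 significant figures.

7.3 K

Areal heat capacity C = ρc_p × D = 4.20×10^6 × 79.4 = 3.33×10^8 J m⁻² K⁻¹.
τ = C / λ = 3.33×10^8 / 14.7 = 2.27×10^7 s.
Equilibrium anomaly ΔT_eq = F / λ = 120 / 14.7 = 8.16 K.
t = 1.63 years = 5.14×10^7 s, so t/τ = 2.27.
ΔT(t) = ΔT_eq (1 − e^(−t/τ)) = 8.16 × (1 − e^−2.27) = 7.32 K.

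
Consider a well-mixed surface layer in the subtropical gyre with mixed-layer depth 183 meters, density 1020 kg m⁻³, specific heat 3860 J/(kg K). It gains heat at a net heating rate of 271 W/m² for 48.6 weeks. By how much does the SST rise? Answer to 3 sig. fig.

Areal heat capacity C = ρ c_p D = 1020 × 3860 × 183 = 7.21×10^8 J/(m²·K).
Net heat input Q = F Δt = 271 × (48.6 weeks × 6.048×10^5 s/week) = 7.97×10^9 J/m².
ΔT = Q / C = 7.97×10^9 / 7.21×10^8 = 11.1 K.

11.1 K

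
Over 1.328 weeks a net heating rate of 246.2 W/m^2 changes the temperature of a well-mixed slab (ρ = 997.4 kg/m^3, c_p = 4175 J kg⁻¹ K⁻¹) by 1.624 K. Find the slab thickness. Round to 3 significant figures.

Heat input Q = F Δt = 246.2 × 8.03×10^5 s = 1.98×10^8 J/m².
Required areal heat capacity C = Q / ΔT = 1.22×10^8 J/(m²·K).
Depth D = C / (ρ c_p) = 1.22×10^8 / (997.4 × 4175) = 29.2 m.

29.2 m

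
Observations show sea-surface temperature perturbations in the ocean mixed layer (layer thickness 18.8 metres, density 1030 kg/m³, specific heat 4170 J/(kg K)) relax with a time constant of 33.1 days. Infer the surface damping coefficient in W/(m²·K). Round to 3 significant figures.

Areal heat capacity C = ρ c_p D = 1030 × 4170 × 18.8 = 8.07×10^7 J/(m^2 K).
τ = 33.1 days = 2.86×10^6 s.
λ = C / τ = 8.07×10^7 / 2.86×10^6 = 28.2 W/(m²·K).

28.2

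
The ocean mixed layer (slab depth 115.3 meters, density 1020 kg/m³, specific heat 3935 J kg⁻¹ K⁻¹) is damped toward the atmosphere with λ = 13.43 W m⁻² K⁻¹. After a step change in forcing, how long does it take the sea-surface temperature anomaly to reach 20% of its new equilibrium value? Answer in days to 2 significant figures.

89 days

Areal heat capacity C = ρ c_p D = 1020 × 3935 × 115.3 = 4.63×10^8 J m⁻² K⁻¹.
τ = C / λ = 4.63×10^8 / 13.43 = 3.45×10^7 s.
Fraction reached: 1 − e^(−t/τ) = 0.20 ⇒ t = −τ ln(1 − 0.20) = τ × 0.223.
t = 7.69×10^6 s = 89.0 days.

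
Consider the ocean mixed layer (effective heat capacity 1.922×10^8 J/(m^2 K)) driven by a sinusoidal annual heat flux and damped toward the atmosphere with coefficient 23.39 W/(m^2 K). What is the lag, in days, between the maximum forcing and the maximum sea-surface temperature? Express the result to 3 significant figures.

Areal heat capacity C = 1.922×10^8 J/(m^2 K) (given).
ω = 2π / 3.15×10^7 s = 1.99×10^-7 s⁻¹.
Phase lag φ = arctan(Cω/λ) = arctan(38.3/23.39) = 1.02 rad.
Time lag = φ / ω = 1.02 / 1.99×10^-7 = 5.13×10^6 s = 59.4 days.

59.4 days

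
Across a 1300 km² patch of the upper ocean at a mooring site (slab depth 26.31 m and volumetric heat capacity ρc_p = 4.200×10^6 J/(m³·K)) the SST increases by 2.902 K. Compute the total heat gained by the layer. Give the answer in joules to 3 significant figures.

4.17×10^17 J

Areal heat capacity C = ρc_p × D = 4.200×10^6 × 26.31 = 1.11×10^8 J/(m²·K).
Heat per unit area: q = C ΔT = 1.11×10^8 × 2.902 = 3.21×10^8 J/m².
Total heat: Q = q × A = 3.21×10^8 × (1300 × 10⁶ m²) = 4.17×10^17 J.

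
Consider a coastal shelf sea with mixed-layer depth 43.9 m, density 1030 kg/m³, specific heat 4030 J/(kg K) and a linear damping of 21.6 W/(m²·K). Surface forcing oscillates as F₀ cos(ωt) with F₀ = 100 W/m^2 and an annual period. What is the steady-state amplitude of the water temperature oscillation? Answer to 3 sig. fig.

2.37 K

Areal heat capacity C = ρ c_p D = 1030 × 4030 × 43.9 = 1.82×10^8 J m⁻² K⁻¹.
Angular frequency ω = 2π / T = 2π / 3.15×10^7 s = 1.99×10^-7 s⁻¹.
√((Cω)² + λ²) = √((36.3)² + 21.6²) = 42.2 W/(m²·K).
Amplitude A = F₀ / √((Cω)²+λ²) = 100 / 42.2 = 2.37 K.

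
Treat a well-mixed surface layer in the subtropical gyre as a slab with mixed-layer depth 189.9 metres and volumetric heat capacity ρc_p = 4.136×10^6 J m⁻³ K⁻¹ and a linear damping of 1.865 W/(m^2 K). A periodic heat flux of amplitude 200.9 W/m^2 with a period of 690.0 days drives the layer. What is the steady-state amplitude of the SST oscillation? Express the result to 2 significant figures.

Areal heat capacity C = ρc_p × D = 4.136×10^6 × 189.9 = 7.85×10^8 J/(m^2 K).
Angular frequency ω = 2π / T = 2π / 5.96×10^7 s = 1.05×10^-7 s⁻¹.
√((Cω)² + λ²) = √((82.8)² + 1.865²) = 82.8 W/(m²·K).
Amplitude A = F₀ / √((Cω)²+λ²) = 200.9 / 82.8 = 2.43 K.

2.4 K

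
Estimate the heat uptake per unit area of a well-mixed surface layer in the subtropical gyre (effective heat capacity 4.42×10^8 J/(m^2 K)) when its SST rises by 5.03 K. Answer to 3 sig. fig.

Areal heat capacity C = 4.42×10^8 J/(m^2 K) (given).
ΔQ = C ΔT = 4.42×10^8 × 5.03 = 2.22×10^9 J/m².

2.22×10^9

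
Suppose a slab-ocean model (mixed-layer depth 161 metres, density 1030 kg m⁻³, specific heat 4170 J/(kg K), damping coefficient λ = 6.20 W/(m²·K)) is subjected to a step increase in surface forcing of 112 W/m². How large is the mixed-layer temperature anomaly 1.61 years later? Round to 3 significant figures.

6.61 K

Areal heat capacity C = ρ c_p D = 1030 × 4170 × 161 = 6.92×10^8 J/(m^2 K).
τ = C / λ = 6.92×10^8 / 6.20 = 1.12×10^8 s.
Equilibrium anomaly ΔT_eq = F / λ = 112 / 6.20 = 18.1 K.
t = 1.61 years = 5.08×10^7 s, so t/τ = 0.456.
ΔT(t) = ΔT_eq (1 − e^(−t/τ)) = 18.1 × (1 − e^−0.456) = 6.61 K.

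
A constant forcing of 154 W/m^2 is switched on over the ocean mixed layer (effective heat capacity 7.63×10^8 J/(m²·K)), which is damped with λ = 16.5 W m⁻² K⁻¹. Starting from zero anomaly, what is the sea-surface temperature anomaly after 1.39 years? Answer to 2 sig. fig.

5.7 K

Areal heat capacity C = 7.63×10^8 J/(m²·K) (given).
τ = C / λ = 7.63×10^8 / 16.5 = 4.62×10^7 s.
Equilibrium anomaly ΔT_eq = F / λ = 154 / 16.5 = 9.33 K.
t = 1.39 years = 4.39×10^7 s, so t/τ = 0.949.
ΔT(t) = ΔT_eq (1 − e^(−t/τ)) = 9.33 × (1 − e^−0.949) = 5.72 K.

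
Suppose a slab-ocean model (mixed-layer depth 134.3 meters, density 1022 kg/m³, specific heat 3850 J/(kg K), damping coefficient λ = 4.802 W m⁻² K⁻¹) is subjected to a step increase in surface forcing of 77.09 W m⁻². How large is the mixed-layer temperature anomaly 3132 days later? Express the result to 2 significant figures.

Areal heat capacity C = ρ c_p D = 1022 × 3850 × 134.3 = 5.28×10^8 J m⁻² K⁻¹.
τ = C / λ = 5.28×10^8 / 4.802 = 1.10×10^8 s.
Equilibrium anomaly ΔT_eq = F / λ = 77.09 / 4.802 = 16.1 K.
t = 3132 days = 2.71×10^8 s, so t/τ = 2.46.
ΔT(t) = ΔT_eq (1 − e^(−t/τ)) = 16.1 × (1 − e^−2.46) = 14.7 K.

15 K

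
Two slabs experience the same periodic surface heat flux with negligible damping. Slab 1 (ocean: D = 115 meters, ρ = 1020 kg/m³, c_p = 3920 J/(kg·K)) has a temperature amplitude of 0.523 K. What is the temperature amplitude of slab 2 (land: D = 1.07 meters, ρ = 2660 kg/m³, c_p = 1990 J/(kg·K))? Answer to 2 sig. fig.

42 K

C_ocean = 4.60×10^8 J/(m²·K); C_land = 5.66×10^6 J/(m²·K).
A ∝ 1/C ⇒ A_land = A_ocean × C_ocean/C_land = 0.523 × 81.2 = 42.5 K.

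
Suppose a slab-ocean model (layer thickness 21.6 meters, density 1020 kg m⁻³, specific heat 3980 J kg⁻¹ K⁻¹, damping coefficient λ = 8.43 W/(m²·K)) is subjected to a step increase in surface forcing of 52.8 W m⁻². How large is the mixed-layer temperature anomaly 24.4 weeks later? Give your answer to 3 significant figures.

Areal heat capacity C = ρ c_p D = 1020 × 3980 × 21.6 = 8.77×10^7 J m⁻² K⁻¹.
τ = C / λ = 8.77×10^7 / 8.43 = 1.04×10^7 s.
Equilibrium anomaly ΔT_eq = F / λ = 52.8 / 8.43 = 6.26 K.
t = 24.4 weeks = 1.48×10^7 s, so t/τ = 1.42.
ΔT(t) = ΔT_eq (1 − e^(−t/τ)) = 6.26 × (1 − e^−1.42) = 4.75 K.

4.75 K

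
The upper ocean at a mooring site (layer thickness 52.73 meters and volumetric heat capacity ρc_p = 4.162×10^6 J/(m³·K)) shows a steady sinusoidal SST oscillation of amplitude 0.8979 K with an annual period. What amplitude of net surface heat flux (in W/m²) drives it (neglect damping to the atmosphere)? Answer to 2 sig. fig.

Areal heat capacity C = ρc_p × D = 4.162×10^6 × 52.73 = 2.19×10^8 J m⁻² K⁻¹.
ω = 2π / 3.15×10^7 s = 1.99×10^-7 s⁻¹.
Cω = 2.19×10^8 × 1.99×10^-7 = 43.7 W/(m²·K).
F₀ = A × Cω = 0.8979 × 43.7 = 39.3 W/m².

39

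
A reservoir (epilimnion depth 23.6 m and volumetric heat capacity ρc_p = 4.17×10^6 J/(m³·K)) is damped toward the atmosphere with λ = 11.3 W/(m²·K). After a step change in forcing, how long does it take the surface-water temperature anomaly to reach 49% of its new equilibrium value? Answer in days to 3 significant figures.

Areal heat capacity C = ρc_p × D = 4.17×10^6 × 23.6 = 9.84×10^7 J/(m^2 K).
τ = C / λ = 9.84×10^7 / 11.3 = 8.71×10^6 s.
Fraction reached: 1 − e^(−t/τ) = 0.49 ⇒ t = −τ ln(1 − 0.49) = τ × 0.673.
t = 5.86×10^6 s = 67.9 days.

67.9 days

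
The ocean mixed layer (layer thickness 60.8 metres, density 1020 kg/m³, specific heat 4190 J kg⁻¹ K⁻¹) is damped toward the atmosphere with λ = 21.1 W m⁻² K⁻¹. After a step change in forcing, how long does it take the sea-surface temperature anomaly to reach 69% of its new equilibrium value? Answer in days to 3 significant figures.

167 days

Areal heat capacity C = ρ c_p D = 1020 × 4190 × 60.8 = 2.60×10^8 J/(m^2 K).
τ = C / λ = 2.60×10^8 / 21.1 = 1.23×10^7 s.
Fraction reached: 1 − e^(−t/τ) = 0.69 ⇒ t = −τ ln(1 − 0.69) = τ × 1.17.
t = 1.44×10^7 s = 167 days.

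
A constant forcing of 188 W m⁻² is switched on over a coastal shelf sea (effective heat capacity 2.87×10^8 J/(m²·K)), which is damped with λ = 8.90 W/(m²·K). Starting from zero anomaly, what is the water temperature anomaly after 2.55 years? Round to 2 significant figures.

Areal heat capacity C = 2.87×10^8 J/(m²·K) (given).
τ = C / λ = 2.87×10^8 / 8.90 = 3.22×10^7 s.
Equilibrium anomaly ΔT_eq = F / λ = 188 / 8.90 = 21.1 K.
t = 2.55 years = 8.05×10^7 s, so t/τ = 2.50.
ΔT(t) = ΔT_eq (1 − e^(−t/τ)) = 21.1 × (1 − e^−2.50) = 19.4 K.

19 K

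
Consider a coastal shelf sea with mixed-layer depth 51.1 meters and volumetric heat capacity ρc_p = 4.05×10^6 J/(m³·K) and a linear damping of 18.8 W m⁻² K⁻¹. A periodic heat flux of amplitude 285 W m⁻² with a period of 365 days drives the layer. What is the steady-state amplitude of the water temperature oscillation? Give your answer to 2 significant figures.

6.3 K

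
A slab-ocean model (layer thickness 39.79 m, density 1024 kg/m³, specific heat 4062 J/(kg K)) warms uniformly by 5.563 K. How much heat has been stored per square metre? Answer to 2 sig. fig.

Areal heat capacity C = ρ c_p D = 1024 × 4062 × 39.79 = 1.66×10^8 J/(m²·K).
ΔQ = C ΔT = 1.66×10^8 × 5.563 = 9.21×10^8 J/m².

9.2×10^8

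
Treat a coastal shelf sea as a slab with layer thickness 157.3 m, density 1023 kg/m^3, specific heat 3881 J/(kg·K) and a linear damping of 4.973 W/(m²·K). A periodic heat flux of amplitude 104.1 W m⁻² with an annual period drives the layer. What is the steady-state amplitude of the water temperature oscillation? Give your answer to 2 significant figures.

Areal heat capacity C = ρ c_p D = 1023 × 3881 × 157.3 = 6.25×10^8 J m⁻² K⁻¹.
Angular frequency ω = 2π / T = 2π / 3.15×10^7 s = 1.99×10^-7 s⁻¹.
√((Cω)² + λ²) = √((124)² + 4.973²) = 125 W/(m²·K).
Amplitude A = F₀ / √((Cω)²+λ²) = 104.1 / 125 = 0.836 K.

0.84 K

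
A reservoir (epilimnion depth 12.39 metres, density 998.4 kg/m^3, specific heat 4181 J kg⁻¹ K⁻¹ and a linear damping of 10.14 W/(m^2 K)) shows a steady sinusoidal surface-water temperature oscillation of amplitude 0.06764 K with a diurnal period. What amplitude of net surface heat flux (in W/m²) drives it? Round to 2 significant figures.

250

Areal heat capacity C = ρ c_p D = 998.4 × 4181 × 12.39 = 5.17×10^7 J/(m^2 K).
ω = 2π / 86400 s = 7.27×10^-5 s⁻¹.
√((Cω)² + λ²) = √((3760)² + 10.14²) = 3760 W/(m²·K).
F₀ = A × √((Cω)²+λ²) = 0.06764 × 3760 = 254 W/m².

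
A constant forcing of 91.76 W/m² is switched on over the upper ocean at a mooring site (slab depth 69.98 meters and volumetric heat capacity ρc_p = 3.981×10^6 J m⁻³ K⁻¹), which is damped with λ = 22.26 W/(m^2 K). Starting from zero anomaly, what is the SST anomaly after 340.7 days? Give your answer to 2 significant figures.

3.7 K

Areal heat capacity C = ρc_p × D = 3.981×10^6 × 69.98 = 2.79×10^8 J/(m²·K).
τ = C / λ = 2.79×10^8 / 22.26 = 1.25×10^7 s.
Equilibrium anomaly ΔT_eq = F / λ = 91.76 / 22.26 = 4.12 K.
t = 340.7 days = 2.94×10^7 s, so t/τ = 2.35.
ΔT(t) = ΔT_eq (1 − e^(−t/τ)) = 4.12 × (1 − e^−2.35) = 3.73 K.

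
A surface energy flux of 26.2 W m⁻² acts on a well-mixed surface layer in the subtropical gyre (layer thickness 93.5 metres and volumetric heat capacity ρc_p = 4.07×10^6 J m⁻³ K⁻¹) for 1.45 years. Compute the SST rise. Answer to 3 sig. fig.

3.15 K

Areal heat capacity C = ρc_p × D = 4.07×10^6 × 93.5 = 3.81×10^8 J/(m²·K).
Net heat input Q = F Δt = 26.2 × (1.45 years × 3.156×10^7 s/year) = 1.20×10^9 J/m².
ΔT = Q / C = 1.20×10^9 / 3.81×10^8 = 3.15 K.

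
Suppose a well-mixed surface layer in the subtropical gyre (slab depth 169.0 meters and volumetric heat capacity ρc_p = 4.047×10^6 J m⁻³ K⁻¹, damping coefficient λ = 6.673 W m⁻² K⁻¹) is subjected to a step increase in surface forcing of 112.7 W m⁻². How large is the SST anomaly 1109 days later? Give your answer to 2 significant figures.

10 K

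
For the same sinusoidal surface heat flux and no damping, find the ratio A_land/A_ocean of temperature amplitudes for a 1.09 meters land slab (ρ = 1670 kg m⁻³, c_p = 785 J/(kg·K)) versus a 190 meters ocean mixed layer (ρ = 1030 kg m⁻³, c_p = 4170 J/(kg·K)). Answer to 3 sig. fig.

C_ocean = 1030 × 4170 × 190 = 8.16×10^8 J/(m²·K).
C_land = 1670 × 785 × 1.09 = 1.43×10^6 J/(m²·K).
Undamped amplitude ∝ 1/C, so A_land/A_ocean = C_ocean/C_land = 571.

571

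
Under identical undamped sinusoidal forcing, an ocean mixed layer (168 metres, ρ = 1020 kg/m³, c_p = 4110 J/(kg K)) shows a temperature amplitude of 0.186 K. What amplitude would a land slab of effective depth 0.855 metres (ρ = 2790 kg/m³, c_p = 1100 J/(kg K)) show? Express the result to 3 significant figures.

49.9 K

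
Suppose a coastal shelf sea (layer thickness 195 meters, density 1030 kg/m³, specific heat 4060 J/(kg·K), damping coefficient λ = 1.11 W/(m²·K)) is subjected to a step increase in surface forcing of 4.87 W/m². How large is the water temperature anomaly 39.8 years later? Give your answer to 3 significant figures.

Areal heat capacity C = ρ c_p D = 1030 × 4060 × 195 = 8.15×10^8 J m⁻² K⁻¹.
τ = C / λ = 8.15×10^8 / 1.11 = 7.35×10^8 s.
Equilibrium anomaly ΔT_eq = F / λ = 4.87 / 1.11 = 4.39 K.
t = 39.8 years = 1.26×10^9 s, so t/τ = 1.71.
ΔT(t) = ΔT_eq (1 − e^(−t/τ)) = 4.39 × (1 − e^−1.71) = 3.59 K.

3.59 K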